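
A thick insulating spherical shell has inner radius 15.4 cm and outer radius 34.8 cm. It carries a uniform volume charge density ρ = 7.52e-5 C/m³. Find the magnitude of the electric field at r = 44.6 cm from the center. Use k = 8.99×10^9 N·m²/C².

Use a concentric Gaussian sphere at r = 44.6 cm (r > 34.8 cm, enclosing the whole shell).
Q_enc = ρ·(4π/3)(b³ − a³) = (7.52×10^-5)·(4π/3)·((0.348)³ − (0.154)³) = 1.212×10^-5 C.
By Gauss's law, ∮E·dA = E·4πr² = Q_enc/ε₀.
E = k|Q_enc|/r² = (8.99×10^9)(1.212×10^-5)/(0.446)² = 5.48e5 N/C.

|E| ≈ 5.48×10^5 V/m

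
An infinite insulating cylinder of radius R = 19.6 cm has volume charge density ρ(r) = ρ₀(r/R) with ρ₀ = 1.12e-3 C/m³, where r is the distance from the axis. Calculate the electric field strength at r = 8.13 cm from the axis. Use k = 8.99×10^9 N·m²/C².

Take a coaxial cylindrical Gaussian surface of radius r = 8.13 cm and length L (r < R).
Integrating ρ over the cross-section to radius r: λ_enc = (2πρ₀/R) ∫₀^r r'^2 dr' = 2πρ₀ r^3/(3·R) = 6.431×10^-6 C/m.
Gauss's law: E·2πrL = λ_enc L/ε₀.
E = 2k|λ_enc|/r = 2(8.99×10^9)(6.431×10^-6)/(0.0813) = 1.42×10^6 N/C.

E = 1.42×10^6 V/m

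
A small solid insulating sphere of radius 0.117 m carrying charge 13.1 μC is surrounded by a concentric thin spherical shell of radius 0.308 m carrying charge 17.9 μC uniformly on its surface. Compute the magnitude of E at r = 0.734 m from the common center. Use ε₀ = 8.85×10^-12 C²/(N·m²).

Symmetry ⇒ E = E(r) r̂. Gaussian sphere of radius r = 0.734 m (r > 0.308 m, enclosing both).
Q_enc = (13.1 μC) + (17.9 μC) = 3.10×10^-5 C.
Since E is radial and uniform over the Gaussian sphere, Φ = E·4πr² = Q_enc/ε₀.
E = |Q_enc|/(4πε₀r²) = (3.10e-5)/(4π·8.85×10^-12·(0.734)²) = 5.17×10^5 N/C.

|E| ≈ 5.17×10^5 N/C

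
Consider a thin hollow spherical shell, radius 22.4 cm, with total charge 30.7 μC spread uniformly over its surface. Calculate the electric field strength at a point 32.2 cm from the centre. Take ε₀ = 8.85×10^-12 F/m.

Symmetry ⇒ E = E(r) r̂. Gaussian sphere of radius r = 32.2 cm (r > 22.4 cm).
The entire shell is enclosed: Q_enc = 3.07e-5 C.
Since E is radial and uniform over the Gaussian sphere, Φ = E·4πr² = Q_enc/ε₀.
E = |Q_enc|/(4πε₀r²) = (3.07×10^-5)/(4π·8.85×10^-12·(0.322)²) = 2.66×10^6 N/C.

E = 2.66×10^6 N/C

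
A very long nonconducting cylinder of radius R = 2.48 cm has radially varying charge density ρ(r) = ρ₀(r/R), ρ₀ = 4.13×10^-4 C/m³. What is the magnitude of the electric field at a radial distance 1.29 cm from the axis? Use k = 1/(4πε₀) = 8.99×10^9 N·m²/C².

By cylindrical symmetry E is radial; use a coaxial Gaussian cylinder of radius 1.29 cm and length L (r < R).
λ_enc = ∫₀^r ρ(r')·2πr' dr' = (2πρ₀/R)·r^3/3 = 7.487e-8 C/m.
Gauss's law: E·2πrL = λ_enc L/ε₀.
E = 2k|λ_enc|/r = 2(8.99×10^9)(7.487×10^-8)/(0.0129) = 1.04×10^5 N/C.

|E| ≈ 1.04×10^5 N/C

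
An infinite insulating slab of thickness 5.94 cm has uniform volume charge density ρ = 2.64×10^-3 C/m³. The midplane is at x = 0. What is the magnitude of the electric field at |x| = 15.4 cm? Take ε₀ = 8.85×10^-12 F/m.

|E| ≈ 8.86e6 V/m

The point |x| = 15.4 cm lies outside the slab (half-thickness 0.0297 m). A symmetric pillbox spanning the full slab encloses Q_enc = ρ·d·A.
Flux = 2EA ⇒ E = |ρ|d/(2ε₀), independent of distance outside.
E = (2.64×10^-3)(0.0594)/(2·8.85×10^-12) = 8.86×10^6 N/C.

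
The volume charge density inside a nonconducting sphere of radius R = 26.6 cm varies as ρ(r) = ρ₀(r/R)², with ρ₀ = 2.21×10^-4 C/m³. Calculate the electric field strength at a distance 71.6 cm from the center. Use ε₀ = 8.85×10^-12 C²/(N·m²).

By spherical symmetry E is radial; choose a Gaussian sphere of radius r = 71.6 cm (r > R, all charge enclosed).
Q_enc = 4π ∫₀^R ρ₀(r'/R)^2 r'² dr' = 4πρ₀R³/5 = 1.045e-5 C.
Since E is radial and uniform over the Gaussian sphere, Φ = E·4πr² = Q_enc/ε₀.
E = |Q_enc|/(4πε₀r²) = (1.045×10^-5)/(4π·8.85×10^-12·(0.716)²) = 1.83×10^5 N/C.

E = 1.83e5 V/m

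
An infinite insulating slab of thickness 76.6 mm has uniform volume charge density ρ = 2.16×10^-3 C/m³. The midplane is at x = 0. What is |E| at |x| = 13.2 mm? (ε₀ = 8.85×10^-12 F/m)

E = 3.22×10^6 N/C

By symmetry E is perpendicular to the slab. A Gaussian pillbox from −13.2 mm to +13.2 mm (face area A) lies entirely within the slab.
Q_enc = ρ·(2x)·A and flux = 2EA, so 2EA = 2ρxA/ε₀ ⇒ E = |ρ|x/ε₀.
E = (2.16e-3)(0.0132)/(8.85×10^-12) = 3.22×10^6 N/C.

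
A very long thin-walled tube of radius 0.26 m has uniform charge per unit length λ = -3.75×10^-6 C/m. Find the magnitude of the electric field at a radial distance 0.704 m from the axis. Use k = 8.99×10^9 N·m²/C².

|E| ≈ 9.58×10^4 N/C

Take a coaxial cylindrical Gaussian surface of radius r = 0.704 m and length L (r > 0.26 m).
The full line charge is enclosed: λ_enc = -3.75×10^-6 C/m.
Applying ∮E·dA = Q_enc/ε₀ with the end caps contributing no flux:
E = 2k|λ_enc|/r = 2(8.99×10^9)(3.75×10^-6)/(0.704) = 9.58e4 N/C.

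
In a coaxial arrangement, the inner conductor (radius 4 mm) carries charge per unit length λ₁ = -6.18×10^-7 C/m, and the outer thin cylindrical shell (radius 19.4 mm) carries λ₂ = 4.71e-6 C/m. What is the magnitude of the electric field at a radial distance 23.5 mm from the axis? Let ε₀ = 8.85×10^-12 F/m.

3.13×10^6 V/m

Choose a coaxial cylinder of radius r = 23.5 mm (arbitrary length L) as the Gaussian surface (r > 19.4 mm, enclosing both).
λ_enc = λ₁ + λ₂ = (-6.18×10^-7) + (4.71e-6) = 4.092×10^-6 C/m.
Applying ∮E·dA = Q_enc/ε₀ with the end caps contributing no flux:
E = |λ_enc|/(2πε₀r) = (4.092×10^-6)/(2π·8.85×10^-12·0.0235) = 3.13×10^6 N/C.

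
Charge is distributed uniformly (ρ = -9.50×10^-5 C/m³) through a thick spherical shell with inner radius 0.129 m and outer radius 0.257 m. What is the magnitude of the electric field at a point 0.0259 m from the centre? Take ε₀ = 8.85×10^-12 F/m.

E = 0 (no enclosed charge)

By spherical symmetry E is radial; choose a Gaussian sphere of radius r = 0.0259 m (r < 0.129 m, inside the empty cavity).
Q_enc = 0 (all charge lies at larger r); Gauss's law gives E = 0.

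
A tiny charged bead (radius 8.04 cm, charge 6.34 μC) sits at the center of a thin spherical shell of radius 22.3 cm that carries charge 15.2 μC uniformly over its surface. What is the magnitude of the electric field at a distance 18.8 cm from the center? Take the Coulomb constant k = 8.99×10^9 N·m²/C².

By spherical symmetry E is radial; choose a Gaussian sphere of radius r = 18.8 cm (between the bodies, 8.04 cm < r < 22.3 cm).
The shell at 22.3 cm lies outside the Gaussian surface, so Q_enc = 6.34 μC = 6.34×10^-6 C.
By Gauss's law, ∮E·dA = E·4πr² = Q_enc/ε₀.
E = k|Q_enc|/r² = (8.99×10^9)(6.34×10^-6)/(0.188)² = 1.61e6 N/C.

|E| = 1.61e6 N/C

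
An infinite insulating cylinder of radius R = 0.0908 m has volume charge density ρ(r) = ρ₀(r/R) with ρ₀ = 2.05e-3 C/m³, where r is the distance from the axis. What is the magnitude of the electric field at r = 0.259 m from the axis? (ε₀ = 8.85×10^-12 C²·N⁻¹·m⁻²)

E ≈ 2.46×10^6 V/m

Choose a coaxial cylinder of radius r = 0.259 m (arbitrary length L) as the Gaussian surface (r > R, full charge per length enclosed).
λ_enc = 2π ∫₀^R ρ₀(r'/R)^1 r' dr' = 2πρ₀R²/3 = 3.54e-5 C/m.
Applying ∮E·dA = Q_enc/ε₀ with the end caps contributing no flux:
E = |λ_enc|/(2πε₀r) = (3.54×10^-5)/(2π·8.85×10^-12·0.259) = 2.46e6 N/C.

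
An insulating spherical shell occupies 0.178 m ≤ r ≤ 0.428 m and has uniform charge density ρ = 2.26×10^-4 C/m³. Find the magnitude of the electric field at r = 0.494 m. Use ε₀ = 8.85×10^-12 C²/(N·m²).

Use a concentric Gaussian sphere at r = 0.494 m (r > 0.428 m, enclosing the whole shell).
Q_enc = ρ·(4π/3)(b³ − a³) = (2.26×10^-4)·(4π/3)·((0.428)³ − (0.178)³) = 6.888×10^-5 C.
Since E is radial and uniform over the Gaussian sphere, Φ = E·4πr² = Q_enc/ε₀.
E = |Q_enc|/(4πε₀r²) = (6.888×10^-5)/(4π·8.85×10^-12·(0.494)²) = 2.54×10^6 N/C.

2.54×10^6 V/m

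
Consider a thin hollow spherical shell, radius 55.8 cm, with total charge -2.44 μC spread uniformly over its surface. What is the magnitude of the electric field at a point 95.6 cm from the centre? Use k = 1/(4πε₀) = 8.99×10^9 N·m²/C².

Use a concentric Gaussian sphere at r = 95.6 cm (r > 55.8 cm).
The entire shell is enclosed: Q_enc = -2.44×10^-6 C.
By Gauss's law, ∮E·dA = E·4πr² = Q_enc/ε₀.
E = k|Q_enc|/r² = (8.99×10^9)(2.44×10^-6)/(0.956)² = 2.40×10^4 N/C.

2.40×10^4 N/C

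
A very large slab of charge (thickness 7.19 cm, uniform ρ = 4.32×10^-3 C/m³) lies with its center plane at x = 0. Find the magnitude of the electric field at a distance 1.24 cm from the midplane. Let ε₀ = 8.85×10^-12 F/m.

By symmetry E is perpendicular to the slab. A Gaussian pillbox from −1.24 cm to +1.24 cm (face area A) lies entirely within the slab.
Q_enc = ρ·(2x)·A and flux = 2EA, so 2EA = 2ρxA/ε₀ ⇒ E = |ρ|x/ε₀.
E = (4.32×10^-3)(0.0124)/(8.85×10^-12) = 6.05×10^6 N/C.

E ≈ 6.05×10^6 N/C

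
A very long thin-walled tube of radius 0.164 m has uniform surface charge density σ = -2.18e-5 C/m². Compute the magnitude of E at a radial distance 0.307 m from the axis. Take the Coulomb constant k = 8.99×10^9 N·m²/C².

Coaxial Gaussian cylinder, radius r = 0.307 m, length L (r > 0.164 m).
The whole shell is enclosed: λ_enc = σ·2πR = (-2.18e-5)·2π·(0.164) = -2.246×10^-5 C/m.
Gauss's law: E·2πrL = λ_enc L/ε₀.
E = 2k|λ_enc|/r = 2(8.99×10^9)(2.246e-5)/(0.307) = 1.32e6 N/C.

|E| ≈ 1.32×10^6 N/C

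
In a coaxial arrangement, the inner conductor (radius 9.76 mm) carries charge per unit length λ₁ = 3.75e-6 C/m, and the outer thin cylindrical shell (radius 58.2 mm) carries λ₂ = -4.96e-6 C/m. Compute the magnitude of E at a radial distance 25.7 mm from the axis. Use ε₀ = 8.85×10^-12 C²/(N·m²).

2.62×10^6 V/m

Coaxial Gaussian cylinder, radius r = 25.7 mm, length L (between the conductors, 9.76 mm < r < 58.2 mm).
Only the inner wire is enclosed; the outer shell contributes nothing inside itself. λ_enc = λ₁ = 3.75e-6 C/m.
Since E is radial and uniform over the curved surface, Φ = E·2πrL = Q_enc/ε₀ = λ_enc L/ε₀.
E = |λ_enc|/(2πε₀r) = (3.75e-6)/(2π·8.85×10^-12·0.0257) = 2.62e6 N/C.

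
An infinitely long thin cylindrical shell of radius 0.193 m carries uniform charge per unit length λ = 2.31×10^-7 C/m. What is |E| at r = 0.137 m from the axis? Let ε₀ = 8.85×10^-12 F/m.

|E| = 0 V/m

By cylindrical symmetry E is radial; use a coaxial Gaussian cylinder of radius 0.137 m and length L (r < 0.193 m, inside the shell).
All the surface charge lies outside this cylinder: Q_enc = 0, hence E = 0.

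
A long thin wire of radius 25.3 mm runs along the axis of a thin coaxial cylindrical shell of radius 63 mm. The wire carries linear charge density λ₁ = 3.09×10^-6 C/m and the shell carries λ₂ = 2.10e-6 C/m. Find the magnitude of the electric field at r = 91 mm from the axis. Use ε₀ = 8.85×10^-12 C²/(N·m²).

1.03×10^6 N/C

Choose a coaxial cylinder of radius r = 91 mm (arbitrary length L) as the Gaussian surface (r > 63 mm, enclosing both).
λ_enc = λ₁ + λ₂ = (3.09×10^-6) + (2.10×10^-6) = 5.19×10^-6 C/m.
Applying ∮E·dA = Q_enc/ε₀ with the end caps contributing no flux:
E = |λ_enc|/(2πε₀r) = (5.19×10^-6)/(2π·8.85×10^-12·0.091) = 1.03e6 N/C.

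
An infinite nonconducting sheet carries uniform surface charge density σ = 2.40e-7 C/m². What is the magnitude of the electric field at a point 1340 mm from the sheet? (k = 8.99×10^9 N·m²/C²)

By planar symmetry E is perpendicular to the sheet and uniform; use a Gaussian pillbox with flat faces of area A on each side of the sheet.
Only the two end caps contribute flux: Φ = 2EA. With Q_enc = σA, Gauss's law gives E = |σ|/(2ε₀).
E = 2πk|σ| = 2π(8.99×10^9)(2.40×10^-7) = 1.36×10^4 N/C.

|E| = 1.36×10^4 N/C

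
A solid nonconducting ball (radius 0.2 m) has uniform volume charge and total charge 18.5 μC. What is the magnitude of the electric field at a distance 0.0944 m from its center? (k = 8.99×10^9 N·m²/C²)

E ≈ 1.96×10^6 N/C

Take a concentric spherical Gaussian surface of radius r = 0.0944 m (r < R).
For a uniform sphere the enclosed fraction is (r/R)³, so Q_enc = (18.5 μC)(0.0944/0.2)³ = 1.945×10^-6 C.
Since E is radial and uniform over the Gaussian sphere, Φ = E·4πr² = Q_enc/ε₀.
E = k|Q_enc|/r² = (8.99×10^9)(1.945×10^-6)/(0.0944)² = 1.96e6 N/C.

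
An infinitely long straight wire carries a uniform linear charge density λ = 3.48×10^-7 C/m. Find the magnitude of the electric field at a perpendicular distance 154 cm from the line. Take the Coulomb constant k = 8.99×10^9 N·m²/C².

4.06e3 V/m

Take a coaxial cylindrical Gaussian surface of radius r = 154 cm and length L.
Q_enc = λL, so λ_enc = 3.48×10^-7 C/m.
Since E is radial and uniform over the curved surface, Φ = E·2πrL = Q_enc/ε₀ = λ_enc L/ε₀.
E = 2k|λ_enc|/r = 2(8.99×10^9)(3.48×10^-7)/(1.54) = 4.06×10^3 N/C.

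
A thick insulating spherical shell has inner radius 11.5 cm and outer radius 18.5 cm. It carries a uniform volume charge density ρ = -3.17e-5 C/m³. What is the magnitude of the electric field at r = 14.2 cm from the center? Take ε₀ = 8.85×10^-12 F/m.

By spherical symmetry E is radial; choose a Gaussian sphere of radius r = 14.2 cm (within the shell material, 11.5 cm < r < 18.5 cm).
Enclosed charge is the volume from a to r: Q_enc = (4π/3)ρ(r³ − a³) = -1.783×10^-7 C.
Applying ∮E·dA = Q_enc/ε₀ with Φ = E(4πr²):
E = |Q_enc|/(4πε₀r²) = (1.783×10^-7)/(4π·8.85×10^-12·(0.142)²) = 7.95e4 N/C.

E ≈ 7.95×10^4 N/C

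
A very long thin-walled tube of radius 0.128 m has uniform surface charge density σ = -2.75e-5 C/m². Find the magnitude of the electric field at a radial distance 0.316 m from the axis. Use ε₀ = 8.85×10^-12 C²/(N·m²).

E ≈ 1.26e6 V/m

Choose a coaxial cylinder of radius r = 0.316 m (arbitrary length L) as the Gaussian surface (r > 0.128 m).
The whole shell is enclosed: λ_enc = σ·2πR = (-2.75×10^-5)·2π·(0.128) = -2.212×10^-5 C/m.
Since E is radial and uniform over the curved surface, Φ = E·2πrL = Q_enc/ε₀ = λ_enc L/ε₀.
E = |λ_enc|/(2πε₀r) = (2.212×10^-5)/(2π·8.85×10^-12·0.316) = 1.26×10^6 N/C.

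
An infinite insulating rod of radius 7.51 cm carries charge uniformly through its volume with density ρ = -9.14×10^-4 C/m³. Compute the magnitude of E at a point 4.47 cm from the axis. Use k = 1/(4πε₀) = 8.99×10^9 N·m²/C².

2.31×10^6 N/C

Coaxial Gaussian cylinder, radius r = 4.47 cm, length L (r < R).
Enclosed charge per unit length: λ_enc = ρ·πr² = (-9.14e-4)π(0.0447)² = -5.737×10^-6 C/m.
Since E is radial and uniform over the curved surface, Φ = E·2πrL = Q_enc/ε₀ = λ_enc L/ε₀.
E = 2k|λ_enc|/r = 2(8.99×10^9)(5.737×10^-6)/(0.0447) = 2.31×10^6 N/C.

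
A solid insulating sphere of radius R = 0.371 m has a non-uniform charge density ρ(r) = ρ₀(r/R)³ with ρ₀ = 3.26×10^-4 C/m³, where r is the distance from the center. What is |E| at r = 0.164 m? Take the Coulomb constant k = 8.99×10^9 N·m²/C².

E = 8.70e4 V/m

By spherical symmetry E is radial; choose a Gaussian sphere of radius r = 0.164 m (r < R).
Q_enc = ∫₀^r ρ(r')·4πr'² dr' = (4πρ₀/R³) ∫₀^r r'^5 dr' = 4πρ₀ r^6/(6·R³) = 2.601×10^-7 C.
By Gauss's law, ∮E·dA = E·4πr² = Q_enc/ε₀.
E = k|Q_enc|/r² = (8.99×10^9)(2.601×10^-7)/(0.164)² = 8.70×10^4 N/C.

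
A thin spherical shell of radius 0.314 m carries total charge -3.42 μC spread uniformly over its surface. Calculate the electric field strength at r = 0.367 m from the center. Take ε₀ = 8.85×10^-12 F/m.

Symmetry ⇒ E = E(r) r̂. Gaussian sphere of radius r = 0.367 m (r > 0.314 m).
The entire shell is enclosed: Q_enc = -3.42e-6 C.
By Gauss's law, ∮E·dA = E·4πr² = Q_enc/ε₀.
E = |Q_enc|/(4πε₀r²) = (3.42×10^-6)/(4π·8.85×10^-12·(0.367)²) = 2.28×10^5 N/C.

2.28×10^5 V/m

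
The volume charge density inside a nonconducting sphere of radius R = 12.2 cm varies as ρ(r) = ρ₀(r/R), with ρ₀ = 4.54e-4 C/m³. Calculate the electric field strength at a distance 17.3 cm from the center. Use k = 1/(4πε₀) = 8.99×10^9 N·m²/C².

7.78×10^5 N/C

Symmetry ⇒ E = E(r) r̂. Gaussian sphere of radius r = 17.3 cm (r > R, all charge enclosed).
Q_enc = 4π ∫₀^R ρ₀(r'/R)^1 r'² dr' = 4πρ₀R³/4 = 2.59e-6 C.
Applying ∮E·dA = Q_enc/ε₀ with Φ = E(4πr²):
E = k|Q_enc|/r² = (8.99×10^9)(2.59×10^-6)/(0.173)² = 7.78×10^5 N/C.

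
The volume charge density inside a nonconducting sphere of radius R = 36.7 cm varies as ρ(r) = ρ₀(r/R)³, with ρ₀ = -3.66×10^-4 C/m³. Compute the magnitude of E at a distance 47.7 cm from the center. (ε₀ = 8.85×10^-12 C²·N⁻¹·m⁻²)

By spherical symmetry E is radial; choose a Gaussian sphere of radius r = 47.7 cm (r > R, all charge enclosed).
Q_enc = 4π ∫₀^R ρ₀(r'/R)^3 r'² dr' = 4πρ₀R³/6 = -3.789×10^-5 C.
Gauss's law: E·4πr² = Q_enc/ε₀.
E = |Q_enc|/(4πε₀r²) = (3.789×10^-5)/(4π·8.85×10^-12·(0.477)²) = 1.50e6 N/C.

E = 1.50×10^6 N/C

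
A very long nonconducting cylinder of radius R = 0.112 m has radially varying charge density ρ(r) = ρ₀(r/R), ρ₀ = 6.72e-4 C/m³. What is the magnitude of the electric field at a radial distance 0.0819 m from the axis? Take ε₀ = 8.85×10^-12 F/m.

E = 1.52e6 N/C

Coaxial Gaussian cylinder, radius r = 0.0819 m, length L (r < R).
Integrating ρ over the cross-section to radius r: λ_enc = (2πρ₀/R) ∫₀^r r'^2 dr' = 2πρ₀ r^3/(3·R) = 6.903×10^-6 C/m.
Gauss's law: E·2πrL = λ_enc L/ε₀.
E = |λ_enc|/(2πε₀r) = (6.903×10^-6)/(2π·8.85×10^-12·0.0819) = 1.52e6 N/C.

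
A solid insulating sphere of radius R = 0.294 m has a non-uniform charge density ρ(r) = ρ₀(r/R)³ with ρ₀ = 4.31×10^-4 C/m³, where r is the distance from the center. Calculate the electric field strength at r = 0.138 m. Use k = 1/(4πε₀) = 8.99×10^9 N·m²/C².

Symmetry ⇒ E = E(r) r̂. Gaussian sphere of radius r = 0.138 m (r < R).
Integrate the density: Q_enc = 4π ∫₀^r ρ₀(r'/R)^3 r'² dr' = 4πρ₀ r^6/(6·R³) = 2.453e-7 C.
Applying ∮E·dA = Q_enc/ε₀ with Φ = E(4πr²):
E = k|Q_enc|/r² = (8.99×10^9)(2.453×10^-7)/(0.138)² = 1.16×10^5 N/C.

|E| = 1.16e5 N/C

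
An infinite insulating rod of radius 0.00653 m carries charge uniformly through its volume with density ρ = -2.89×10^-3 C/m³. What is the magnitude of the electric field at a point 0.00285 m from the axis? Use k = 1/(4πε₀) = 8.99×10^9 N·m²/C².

Choose a coaxial cylinder of radius r = 0.00285 m (arbitrary length L) as the Gaussian surface (r < R).
Charge inside radius r per length L is ρ·πr²·L, so λ_enc = ρπr² = -7.375×10^-8 C/m.
By Gauss's law (flux through the curved wall only), E·2πrL = λ_enc L/ε₀.
E = 2k|λ_enc|/r = 2(8.99×10^9)(7.375×10^-8)/(0.00285) = 4.65×10^5 N/C.

E = 4.65e5 V/m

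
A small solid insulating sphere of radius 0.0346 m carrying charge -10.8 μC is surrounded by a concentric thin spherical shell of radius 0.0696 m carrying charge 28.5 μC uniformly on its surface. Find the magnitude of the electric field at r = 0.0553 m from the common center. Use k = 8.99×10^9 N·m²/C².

|E| = 3.17×10^7 N/C

Take a concentric spherical Gaussian surface of radius r = 0.0553 m (between the bodies, 0.0346 m < r < 0.0696 m).
The shell at 0.0696 m lies outside the Gaussian surface, so Q_enc = -10.8 μC = -1.08e-5 C.
By Gauss's law, ∮E·dA = E·4πr² = Q_enc/ε₀.
E = k|Q_enc|/r² = (8.99×10^9)(1.08×10^-5)/(0.0553)² = 3.17×10^7 N/C.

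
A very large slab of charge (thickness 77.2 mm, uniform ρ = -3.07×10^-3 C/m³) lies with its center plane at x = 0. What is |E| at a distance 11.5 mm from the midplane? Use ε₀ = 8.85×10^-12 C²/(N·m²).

|E| = 3.99×10^6 V/m

By symmetry E is perpendicular to the slab. A Gaussian pillbox from −11.5 mm to +11.5 mm (face area A) lies entirely within the slab.
Q_enc = ρ·(2x)·A and flux = 2EA, so 2EA = 2ρxA/ε₀ ⇒ E = |ρ|x/ε₀.
E = (3.07×10^-3)(0.0115)/(8.85×10^-12) = 3.99e6 N/C.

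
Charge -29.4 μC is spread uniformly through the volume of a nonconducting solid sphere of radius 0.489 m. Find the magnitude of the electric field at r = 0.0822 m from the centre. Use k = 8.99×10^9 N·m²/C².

|E| ≈ 1.86×10^5 V/m

By spherical symmetry E is radial; choose a Gaussian sphere of radius r = 0.0822 m (r < R).
For a uniform sphere the enclosed fraction is (r/R)³, so Q_enc = (-29.4 μC)(0.0822/0.489)³ = -1.396×10^-7 C.
Applying ∮E·dA = Q_enc/ε₀ with Φ = E(4πr²):
E = k|Q_enc|/r² = (8.99×10^9)(1.396×10^-7)/(0.0822)² = 1.86e5 N/C.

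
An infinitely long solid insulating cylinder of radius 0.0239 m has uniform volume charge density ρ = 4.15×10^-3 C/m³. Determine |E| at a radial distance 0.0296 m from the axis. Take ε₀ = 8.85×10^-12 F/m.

Coaxial Gaussian cylinder, radius r = 0.0296 m, length L (r > 0.0239 m, full cross-section enclosed).
λ_enc = ρ·πR² = (4.15×10^-3)π(0.0239)² = 7.447×10^-6 C/m.
By Gauss's law (flux through the curved wall only), E·2πrL = λ_enc L/ε₀.
E = |λ_enc|/(2πε₀r) = (7.447×10^-6)/(2π·8.85×10^-12·0.0296) = 4.52×10^6 N/C.

E ≈ 4.52×10^6 N/C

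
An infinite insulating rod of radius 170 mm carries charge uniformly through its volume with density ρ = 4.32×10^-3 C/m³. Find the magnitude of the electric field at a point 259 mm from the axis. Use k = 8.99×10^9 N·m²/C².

E = 2.72e7 V/m

Coaxial Gaussian cylinder, radius r = 259 mm, length L (r > 170 mm, full cross-section enclosed).
λ_enc = ρ·πR² = (4.32×10^-3)π(0.17)² = 3.922e-4 C/m.
Since E is radial and uniform over the curved surface, Φ = E·2πrL = Q_enc/ε₀ = λ_enc L/ε₀.
E = 2k|λ_enc|/r = 2(8.99×10^9)(3.922e-4)/(0.259) = 2.72×10^7 N/C.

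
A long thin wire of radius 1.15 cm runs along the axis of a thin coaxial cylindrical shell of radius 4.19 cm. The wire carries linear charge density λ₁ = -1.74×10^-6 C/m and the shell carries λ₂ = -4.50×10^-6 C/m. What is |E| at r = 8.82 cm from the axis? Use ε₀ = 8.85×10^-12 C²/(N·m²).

Coaxial Gaussian cylinder, radius r = 8.82 cm, length L (r > 4.19 cm, enclosing both).
λ_enc = λ₁ + λ₂ = (-1.74e-6) + (-4.50e-6) = -6.24×10^-6 C/m.
Since E is radial and uniform over the curved surface, Φ = E·2πrL = Q_enc/ε₀ = λ_enc L/ε₀.
E = |λ_enc|/(2πε₀r) = (6.24×10^-6)/(2π·8.85×10^-12·0.0882) = 1.27×10^6 N/C.

1.27×10^6 N/C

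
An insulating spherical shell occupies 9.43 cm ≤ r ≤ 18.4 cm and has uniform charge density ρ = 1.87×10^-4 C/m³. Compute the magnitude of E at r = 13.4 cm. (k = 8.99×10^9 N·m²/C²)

By spherical symmetry E is radial; choose a Gaussian sphere of radius r = 13.4 cm (within the shell material, 9.43 cm < r < 18.4 cm).
Only the shell between 9.43 cm and r is enclosed: Q_enc = ρ·(4π/3)(r³ − a³) = (1.87e-4)·(4π/3)·((0.134)³ − (0.0943)³) = 1.228×10^-6 C.
Since E is radial and uniform over the Gaussian sphere, Φ = E·4πr² = Q_enc/ε₀.
E = k|Q_enc|/r² = (8.99×10^9)(1.228×10^-6)/(0.134)² = 6.15×10^5 N/C.

6.15×10^5 N/C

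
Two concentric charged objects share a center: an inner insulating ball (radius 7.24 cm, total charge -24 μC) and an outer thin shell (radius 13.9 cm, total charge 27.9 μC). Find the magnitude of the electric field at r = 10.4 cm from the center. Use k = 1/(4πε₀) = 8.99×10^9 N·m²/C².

Use a concentric Gaussian sphere at r = 10.4 cm (between the bodies, 7.24 cm < r < 13.9 cm).
Only the inner charge is enclosed; the outer shell contributes nothing inside itself. Q_enc = -24 μC = -2.40e-5 C.
By Gauss's law, ∮E·dA = E·4πr² = Q_enc/ε₀.
E = k|Q_enc|/r² = (8.99×10^9)(2.40e-5)/(0.104)² = 1.99×10^7 N/C.

|E| ≈ 1.99×10^7 N/C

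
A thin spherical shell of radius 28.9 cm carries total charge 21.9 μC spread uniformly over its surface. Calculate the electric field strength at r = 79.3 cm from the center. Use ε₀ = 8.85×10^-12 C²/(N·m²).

Symmetry ⇒ E = E(r) r̂. Gaussian sphere of radius r = 79.3 cm (r > 28.9 cm).
The entire shell is enclosed: Q_enc = 2.19×10^-5 C.
Applying ∮E·dA = Q_enc/ε₀ with Φ = E(4πr²):
E = |Q_enc|/(4πε₀r²) = (2.19×10^-5)/(4π·8.85×10^-12·(0.793)²) = 3.13×10^5 N/C.

E ≈ 3.13e5 V/m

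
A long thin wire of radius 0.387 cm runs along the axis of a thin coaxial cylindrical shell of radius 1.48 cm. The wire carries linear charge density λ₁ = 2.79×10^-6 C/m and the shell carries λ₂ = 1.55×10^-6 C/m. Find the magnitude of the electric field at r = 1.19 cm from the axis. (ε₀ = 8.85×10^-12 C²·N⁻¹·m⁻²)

Coaxial Gaussian cylinder, radius r = 1.19 cm, length L (between the conductors, 0.387 cm < r < 1.48 cm).
The shell at 1.48 cm lies outside the Gaussian surface, so λ_enc = λ₁ = 2.79×10^-6 C/m.
Gauss's law: E·2πrL = λ_enc L/ε₀.
E = |λ_enc|/(2πε₀r) = (2.79×10^-6)/(2π·8.85×10^-12·0.0119) = 4.22×10^6 N/C.

|E| = 4.22×10^6 V/m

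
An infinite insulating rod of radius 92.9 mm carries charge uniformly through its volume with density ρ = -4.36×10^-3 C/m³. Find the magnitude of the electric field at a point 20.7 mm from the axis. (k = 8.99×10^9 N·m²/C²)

Choose a coaxial cylinder of radius r = 20.7 mm (arbitrary length L) as the Gaussian surface (r < R).
Enclosed charge per unit length: λ_enc = ρ·πr² = (-4.36e-3)π(0.0207)² = -5.869×10^-6 C/m.
Gauss's law: E·2πrL = λ_enc L/ε₀.
E = 2k|λ_enc|/r = 2(8.99×10^9)(5.869e-6)/(0.0207) = 5.10×10^6 N/C.

|E| ≈ 5.10e6 V/m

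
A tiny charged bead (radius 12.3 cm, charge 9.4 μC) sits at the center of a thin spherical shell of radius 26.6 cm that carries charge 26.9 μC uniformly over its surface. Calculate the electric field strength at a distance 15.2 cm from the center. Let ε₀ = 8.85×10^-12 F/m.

E ≈ 3.66e6 N/C

Symmetry ⇒ E = E(r) r̂. Gaussian sphere of radius r = 15.2 cm (between the bodies, 12.3 cm < r < 26.6 cm).
Only the inner charge is enclosed; the outer shell contributes nothing inside itself. Q_enc = 9.4 μC = 9.40e-6 C.
Since E is radial and uniform over the Gaussian sphere, Φ = E·4πr² = Q_enc/ε₀.
E = |Q_enc|/(4πε₀r²) = (9.40e-6)/(4π·8.85×10^-12·(0.152)²) = 3.66×10^6 N/C.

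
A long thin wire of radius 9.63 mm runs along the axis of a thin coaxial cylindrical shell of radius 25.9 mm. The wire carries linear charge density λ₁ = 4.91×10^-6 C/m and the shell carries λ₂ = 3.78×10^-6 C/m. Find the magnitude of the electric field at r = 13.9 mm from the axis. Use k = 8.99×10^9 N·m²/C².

Choose a coaxial cylinder of radius r = 13.9 mm (arbitrary length L) as the Gaussian surface (between the conductors, 9.63 mm < r < 25.9 mm).
The shell at 25.9 mm lies outside the Gaussian surface, so λ_enc = λ₁ = 4.91×10^-6 C/m.
By Gauss's law (flux through the curved wall only), E·2πrL = λ_enc L/ε₀.
E = 2k|λ_enc|/r = 2(8.99×10^9)(4.91e-6)/(0.0139) = 6.35×10^6 N/C.

|E| ≈ 6.35×10^6 N/C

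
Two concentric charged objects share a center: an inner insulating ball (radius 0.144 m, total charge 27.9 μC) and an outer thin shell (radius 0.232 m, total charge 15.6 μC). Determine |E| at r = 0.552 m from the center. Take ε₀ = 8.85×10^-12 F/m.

|E| ≈ 1.28×10^6 V/m

Symmetry ⇒ E = E(r) r̂. Gaussian sphere of radius r = 0.552 m (r > 0.232 m, enclosing both).
Q_enc = (27.9 μC) + (15.6 μC) = 4.35×10^-5 C.
Applying ∮E·dA = Q_enc/ε₀ with Φ = E(4πr²):
E = |Q_enc|/(4πε₀r²) = (4.35e-5)/(4π·8.85×10^-12·(0.552)²) = 1.28×10^6 N/C.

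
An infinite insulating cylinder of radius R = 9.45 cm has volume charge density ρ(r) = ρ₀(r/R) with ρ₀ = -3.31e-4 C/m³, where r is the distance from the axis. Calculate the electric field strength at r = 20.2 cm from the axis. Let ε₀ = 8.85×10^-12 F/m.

5.51×10^5 N/C

Choose a coaxial cylinder of radius r = 20.2 cm (arbitrary length L) as the Gaussian surface (r > R, full charge per length enclosed).
λ_enc = 2π ∫₀^R ρ₀(r'/R)^1 r' dr' = 2πρ₀R²/3 = -6.191×10^-6 C/m.
By Gauss's law (flux through the curved wall only), E·2πrL = λ_enc L/ε₀.
E = |λ_enc|/(2πε₀r) = (6.191×10^-6)/(2π·8.85×10^-12·0.202) = 5.51×10^5 N/C.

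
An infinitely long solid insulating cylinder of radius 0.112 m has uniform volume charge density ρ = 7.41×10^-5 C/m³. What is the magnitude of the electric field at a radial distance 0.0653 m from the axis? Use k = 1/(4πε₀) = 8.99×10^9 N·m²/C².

|E| = 2.73×10^5 V/m

Choose a coaxial cylinder of radius r = 0.0653 m (arbitrary length L) as the Gaussian surface (r < R).
Charge inside radius r per length L is ρ·πr²·L, so λ_enc = ρπr² = 9.926×10^-7 C/m.
Applying ∮E·dA = Q_enc/ε₀ with the end caps contributing no flux:
E = 2k|λ_enc|/r = 2(8.99×10^9)(9.926×10^-7)/(0.0653) = 2.73×10^5 N/C.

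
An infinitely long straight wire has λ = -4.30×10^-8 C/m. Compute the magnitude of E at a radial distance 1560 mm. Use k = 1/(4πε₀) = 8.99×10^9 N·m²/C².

|E| ≈ 496 N/C

By cylindrical symmetry E is radial; use a coaxial Gaussian cylinder of radius 1560 mm and length L.
Q_enc = λL, so λ_enc = -4.30×10^-8 C/m.
Gauss's law: E·2πrL = λ_enc L/ε₀.
E = 2k|λ_enc|/r = 2(8.99×10^9)(4.30×10^-8)/(1.56) = 496 N/C.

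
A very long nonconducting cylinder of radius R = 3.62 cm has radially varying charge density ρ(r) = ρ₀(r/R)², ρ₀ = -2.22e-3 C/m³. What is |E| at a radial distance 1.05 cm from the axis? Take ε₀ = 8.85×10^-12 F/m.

E ≈ 5.54×10^4 N/C

Take a coaxial cylindrical Gaussian surface of radius r = 1.05 cm and length L (r < R).
Integrating ρ over the cross-section to radius r: λ_enc = (2πρ₀/R²) ∫₀^r r'^3 dr' = 2πρ₀ r^4/(4·R²) = -3.235e-8 C/m.
Since E is radial and uniform over the curved surface, Φ = E·2πrL = Q_enc/ε₀ = λ_enc L/ε₀.
E = |λ_enc|/(2πε₀r) = (3.235×10^-8)/(2π·8.85×10^-12·0.0105) = 5.54×10^4 N/C.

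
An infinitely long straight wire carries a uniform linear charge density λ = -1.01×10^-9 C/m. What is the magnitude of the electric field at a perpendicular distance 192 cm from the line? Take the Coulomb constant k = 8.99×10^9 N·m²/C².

E ≈ 9.46 N/C

Coaxial Gaussian cylinder, radius r = 192 cm, length L.
Q_enc = λL, so λ_enc = -1.01e-9 C/m.
Gauss's law: E·2πrL = λ_enc L/ε₀.
E = 2k|λ_enc|/r = 2(8.99×10^9)(1.01e-9)/(1.92) = 9.46 N/C.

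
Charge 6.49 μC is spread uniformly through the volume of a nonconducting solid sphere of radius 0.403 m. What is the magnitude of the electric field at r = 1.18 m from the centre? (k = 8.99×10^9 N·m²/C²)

E = 4.19×10^4 V/m

By spherical symmetry E is radial; choose a Gaussian sphere of radius r = 1.18 m (r > R, so the entire charge is enclosed).
Q_enc = 6.49 μC = 6.49×10^-6 C.
By Gauss's law, ∮E·dA = E·4πr² = Q_enc/ε₀.
E = k|Q_enc|/r² = (8.99×10^9)(6.49×10^-6)/(1.18)² = 4.19×10^4 N/C.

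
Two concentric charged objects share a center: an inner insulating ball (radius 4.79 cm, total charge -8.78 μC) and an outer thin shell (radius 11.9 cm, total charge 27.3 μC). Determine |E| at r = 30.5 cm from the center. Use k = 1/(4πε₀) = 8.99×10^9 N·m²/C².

By spherical symmetry E is radial; choose a Gaussian sphere of radius r = 30.5 cm (r > 11.9 cm, enclosing both).
Q_enc = (-8.78 μC) + (27.3 μC) = 1.852e-5 C.
By Gauss's law, ∮E·dA = E·4πr² = Q_enc/ε₀.
E = k|Q_enc|/r² = (8.99×10^9)(1.852×10^-5)/(0.305)² = 1.79×10^6 N/C.

E ≈ 1.79×10^6 N/C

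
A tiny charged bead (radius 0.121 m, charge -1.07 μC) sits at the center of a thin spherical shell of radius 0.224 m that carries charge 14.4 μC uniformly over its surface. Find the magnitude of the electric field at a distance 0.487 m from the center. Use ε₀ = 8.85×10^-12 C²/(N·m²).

E ≈ 5.05e5 N/C

Take a concentric spherical Gaussian surface of radius r = 0.487 m (r > 0.224 m, enclosing both).
Q_enc = (-1.07 μC) + (14.4 μC) = 1.333×10^-5 C.
By Gauss's law, ∮E·dA = E·4πr² = Q_enc/ε₀.
E = |Q_enc|/(4πε₀r²) = (1.333e-5)/(4π·8.85×10^-12·(0.487)²) = 5.05×10^5 N/C.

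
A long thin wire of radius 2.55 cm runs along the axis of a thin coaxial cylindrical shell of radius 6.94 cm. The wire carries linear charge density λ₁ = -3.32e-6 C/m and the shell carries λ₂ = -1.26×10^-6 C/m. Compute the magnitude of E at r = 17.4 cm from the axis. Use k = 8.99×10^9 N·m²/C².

Choose a coaxial cylinder of radius r = 17.4 cm (arbitrary length L) as the Gaussian surface (r > 6.94 cm, enclosing both).
λ_enc = λ₁ + λ₂ = (-3.32e-6) + (-1.26e-6) = -4.58×10^-6 C/m.
Gauss's law: E·2πrL = λ_enc L/ε₀.
E = 2k|λ_enc|/r = 2(8.99×10^9)(4.58e-6)/(0.174) = 4.73×10^5 N/C.

|E| = 4.73×10^5 N/C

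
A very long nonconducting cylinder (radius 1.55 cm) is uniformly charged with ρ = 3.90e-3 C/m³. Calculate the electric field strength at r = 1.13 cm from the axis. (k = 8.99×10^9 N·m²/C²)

Take a coaxial cylindrical Gaussian surface of radius r = 1.13 cm and length L (r < R).
Charge inside radius r per length L is ρ·πr²·L, so λ_enc = ρπr² = 1.564×10^-6 C/m.
Gauss's law: E·2πrL = λ_enc L/ε₀.
E = 2k|λ_enc|/r = 2(8.99×10^9)(1.564×10^-6)/(0.0113) = 2.49×10^6 N/C.

E ≈ 2.49×10^6 N/C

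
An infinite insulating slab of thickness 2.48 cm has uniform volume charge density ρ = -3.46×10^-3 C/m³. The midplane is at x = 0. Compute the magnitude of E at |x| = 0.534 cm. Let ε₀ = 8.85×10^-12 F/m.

By symmetry E is perpendicular to the slab. A Gaussian pillbox from −0.534 cm to +0.534 cm (face area A) lies entirely within the slab.
Q_enc = ρ·(2x)·A and flux = 2EA, so 2EA = 2ρxA/ε₀ ⇒ E = |ρ|x/ε₀.
E = (3.46×10^-3)(0.00534)/(8.85×10^-12) = 2.09×10^6 N/C.

E ≈ 2.09e6 V/m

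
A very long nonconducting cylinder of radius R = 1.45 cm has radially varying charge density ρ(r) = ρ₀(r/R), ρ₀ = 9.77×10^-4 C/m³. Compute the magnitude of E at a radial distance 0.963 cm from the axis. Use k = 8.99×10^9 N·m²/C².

|E| ≈ 2.35×10^5 V/m

Coaxial Gaussian cylinder, radius r = 0.963 cm, length L (r < R).
λ_enc = ∫₀^r ρ(r')·2πr' dr' = (2πρ₀/R)·r^3/3 = 1.26×10^-7 C/m.
Gauss's law: E·2πrL = λ_enc L/ε₀.
E = 2k|λ_enc|/r = 2(8.99×10^9)(1.26×10^-7)/(0.00963) = 2.35×10^5 N/C.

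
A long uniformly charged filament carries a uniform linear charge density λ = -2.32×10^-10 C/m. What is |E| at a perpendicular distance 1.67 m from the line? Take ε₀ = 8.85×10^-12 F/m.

E ≈ 2.5 N/C

By cylindrical symmetry E is radial; use a coaxial Gaussian cylinder of radius 1.67 m and length L.
Q_enc = λL, so λ_enc = -2.32×10^-10 C/m.
Since E is radial and uniform over the curved surface, Φ = E·2πrL = Q_enc/ε₀ = λ_enc L/ε₀.
E = |λ_enc|/(2πε₀r) = (2.32e-10)/(2π·8.85×10^-12·1.67) = 2.5 N/C.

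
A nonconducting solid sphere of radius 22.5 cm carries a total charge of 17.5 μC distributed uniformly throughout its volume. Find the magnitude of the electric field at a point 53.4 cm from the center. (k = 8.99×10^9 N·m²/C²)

|E| = 5.52×10^5 N/C

Use a concentric Gaussian sphere at r = 53.4 cm (r > R, so the entire charge is enclosed).
Q_enc = 17.5 μC = 1.75e-5 C.
By Gauss's law, ∮E·dA = E·4πr² = Q_enc/ε₀.
E = k|Q_enc|/r² = (8.99×10^9)(1.75×10^-5)/(0.534)² = 5.52×10^5 N/C.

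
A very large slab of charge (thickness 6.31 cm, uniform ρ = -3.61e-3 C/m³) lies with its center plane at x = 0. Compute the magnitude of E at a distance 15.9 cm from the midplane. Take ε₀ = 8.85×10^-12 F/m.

1.29e7 V/m

The point |x| = 15.9 cm lies outside the slab (half-thickness 0.03155 m). A symmetric pillbox spanning the full slab encloses Q_enc = ρ·d·A.
Flux = 2EA ⇒ E = |ρ|d/(2ε₀), independent of distance outside.
E = (3.61×10^-3)(0.0631)/(2·8.85×10^-12) = 1.29×10^7 N/C.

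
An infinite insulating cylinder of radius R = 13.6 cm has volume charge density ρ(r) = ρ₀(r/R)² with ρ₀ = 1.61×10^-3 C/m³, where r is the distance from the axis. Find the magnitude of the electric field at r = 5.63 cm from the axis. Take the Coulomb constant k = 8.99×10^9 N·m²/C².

E ≈ 4.39×10^5 V/m

By cylindrical symmetry E is radial; use a coaxial Gaussian cylinder of radius 5.63 cm and length L (r < R).
Integrating ρ over the cross-section to radius r: λ_enc = (2πρ₀/R²) ∫₀^r r'^3 dr' = 2πρ₀ r^4/(4·R²) = 1.374×10^-6 C/m.
Gauss's law: E·2πrL = λ_enc L/ε₀.
E = 2k|λ_enc|/r = 2(8.99×10^9)(1.374×10^-6)/(0.0563) = 4.39×10^5 N/C.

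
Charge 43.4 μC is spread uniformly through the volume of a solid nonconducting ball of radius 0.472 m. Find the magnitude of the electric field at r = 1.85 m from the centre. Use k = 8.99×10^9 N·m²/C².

Use a concentric Gaussian sphere at r = 1.85 m (r > R, so the entire charge is enclosed).
Q_enc = 43.4 μC = 4.34×10^-5 C.
Since E is radial and uniform over the Gaussian sphere, Φ = E·4πr² = Q_enc/ε₀.
E = k|Q_enc|/r² = (8.99×10^9)(4.34e-5)/(1.85)² = 1.14×10^5 N/C.

|E| = 1.14×10^5 N/C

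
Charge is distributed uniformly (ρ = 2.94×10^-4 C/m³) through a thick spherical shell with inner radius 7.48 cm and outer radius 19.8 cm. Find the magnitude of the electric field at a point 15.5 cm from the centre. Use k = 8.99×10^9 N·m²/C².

Take a concentric spherical Gaussian surface of radius r = 15.5 cm (within the shell material, 7.48 cm < r < 19.8 cm).
Enclosed charge is the volume from a to r: Q_enc = (4π/3)ρ(r³ − a³) = 4.071×10^-6 C.
Gauss's law: E·4πr² = Q_enc/ε₀.
E = k|Q_enc|/r² = (8.99×10^9)(4.071e-6)/(0.155)² = 1.52×10^6 N/C.

|E| ≈ 1.52e6 V/m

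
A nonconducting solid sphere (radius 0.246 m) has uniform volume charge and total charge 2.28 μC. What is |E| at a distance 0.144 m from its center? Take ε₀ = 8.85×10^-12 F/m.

By spherical symmetry E is radial; choose a Gaussian sphere of radius r = 0.144 m (r < R).
Only the charge within r is enclosed: Q_enc = Q·(r/R)³ = (2.28 μC)·(0.144 m/0.246 m)³ = 4.573e-7 C.
Gauss's law: E·4πr² = Q_enc/ε₀.
E = |Q_enc|/(4πε₀r²) = (4.573e-7)/(4π·8.85×10^-12·(0.144)²) = 1.98e5 N/C.

E = 1.98×10^5 N/C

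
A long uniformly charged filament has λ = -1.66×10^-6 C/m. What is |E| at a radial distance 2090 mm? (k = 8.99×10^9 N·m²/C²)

|E| ≈ 1.43e4 N/C

Choose a coaxial cylinder of radius r = 2090 mm (arbitrary length L) as the Gaussian surface.
Q_enc = λL, so λ_enc = -1.66×10^-6 C/m.
Gauss's law: E·2πrL = λ_enc L/ε₀.
E = 2k|λ_enc|/r = 2(8.99×10^9)(1.66×10^-6)/(2.09) = 1.43e4 N/C.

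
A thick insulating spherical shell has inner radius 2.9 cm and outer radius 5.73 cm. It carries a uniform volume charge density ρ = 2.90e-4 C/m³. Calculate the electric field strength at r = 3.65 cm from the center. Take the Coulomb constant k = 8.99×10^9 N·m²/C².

|E| ≈ 1.99e5 V/m

Use a concentric Gaussian sphere at r = 3.65 cm (within the shell material, 2.9 cm < r < 5.73 cm).
Only the shell between 2.9 cm and r is enclosed: Q_enc = ρ·(4π/3)(r³ − a³) = (2.90×10^-4)·(4π/3)·((0.0365)³ − (0.029)³) = 2.944e-8 C.
Applying ∮E·dA = Q_enc/ε₀ with Φ = E(4πr²):
E = k|Q_enc|/r² = (8.99×10^9)(2.944×10^-8)/(0.0365)² = 1.99×10^5 N/C.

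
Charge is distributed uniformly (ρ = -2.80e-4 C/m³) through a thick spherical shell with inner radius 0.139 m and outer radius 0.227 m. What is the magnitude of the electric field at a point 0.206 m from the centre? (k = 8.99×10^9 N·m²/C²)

E = 1.50e6 V/m

Use a concentric Gaussian sphere at r = 0.206 m (within the shell material, 0.139 m < r < 0.227 m).
Enclosed charge is the volume from a to r: Q_enc = (4π/3)ρ(r³ − a³) = -7.103e-6 C.
Since E is radial and uniform over the Gaussian sphere, Φ = E·4πr² = Q_enc/ε₀.
E = k|Q_enc|/r² = (8.99×10^9)(7.103×10^-6)/(0.206)² = 1.50×10^6 N/C.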